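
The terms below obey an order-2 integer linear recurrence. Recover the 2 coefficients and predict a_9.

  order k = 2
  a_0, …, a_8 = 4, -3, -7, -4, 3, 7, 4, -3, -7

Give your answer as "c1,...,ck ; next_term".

1,-1 ; -4

  a_2 = 1·-3 + -1·4 = -7
  a_3 = 1·-7 + -1·-3 = -4
  a_4 = 1·-4 + -1·-7 = 3
  a_5 = 1·3 + -1·-4 = 7
  a_6 = 1·7 + -1·3 = 4
  a_7 = 1·4 + -1·7 = -3
  a_8 = 1·-3 + -1·4 = -7
  a_9 = 1·-7 + -1·-3 = -4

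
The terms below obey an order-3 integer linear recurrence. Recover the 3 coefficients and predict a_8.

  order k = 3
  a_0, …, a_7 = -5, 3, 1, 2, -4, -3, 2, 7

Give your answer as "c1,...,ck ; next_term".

  a_3 = 0·1 + -1·3 + -1·-5 = 2
  a_4 = 0·2 + -1·1 + -1·3 = -4
  a_5 = 0·-4 + -1·2 + -1·1 = -3
  a_6 = 0·-3 + -1·-4 + -1·2 = 2
  a_7 = 0·2 + -1·-3 + -1·-4 = 7
  a_8 = 0·7 + -1·2 + -1·-3 = 1

0,-1,-1 ; 1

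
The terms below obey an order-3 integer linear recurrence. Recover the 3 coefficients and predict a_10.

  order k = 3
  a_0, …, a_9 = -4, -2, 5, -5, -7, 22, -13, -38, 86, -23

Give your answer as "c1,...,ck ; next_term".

-1,-2,1 ; -187

  a_3 = -1·5 + -2·-2 + 1·-4 = -5
  a_4 = -1·-5 + -2·5 + 1·-2 = -7
  a_5 = -1·-7 + -2·-5 + 1·5 = 22
  a_6 = -1·22 + -2·-7 + 1·-5 = -13
  a_7 = -1·-13 + -2·22 + 1·-7 = -38
  a_8 = -1·-38 + -2·-13 + 1·22 = 86
  a_9 = -1·86 + -2·-38 + 1·-13 = -23
  a_10 = -1·-23 + -2·86 + 1·-38 = -187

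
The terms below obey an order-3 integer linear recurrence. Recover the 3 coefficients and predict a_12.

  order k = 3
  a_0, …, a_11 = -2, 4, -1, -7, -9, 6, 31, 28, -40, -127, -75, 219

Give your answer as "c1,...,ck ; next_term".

1,-2,-1 ; 496

  a_3 = 1·-1 + -2·4 + -1·-2 = -7
  a_4 = 1·-7 + -2·-1 + -1·4 = -9
  a_5 = 1·-9 + -2·-7 + -1·-1 = 6
  a_6 = 1·6 + -2·-9 + -1·-7 = 31
  a_7 = 1·31 + -2·6 + -1·-9 = 28
  a_8 = 1·28 + -2·31 + -1·6 = -40
  a_9 = 1·-40 + -2·28 + -1·31 = -127
  a_10 = 1·-127 + -2·-40 + -1·28 = -75
  a_11 = 1·-75 + -2·-127 + -1·-40 = 219
  a_12 = 1·219 + -2·-75 + -1·-127 = 496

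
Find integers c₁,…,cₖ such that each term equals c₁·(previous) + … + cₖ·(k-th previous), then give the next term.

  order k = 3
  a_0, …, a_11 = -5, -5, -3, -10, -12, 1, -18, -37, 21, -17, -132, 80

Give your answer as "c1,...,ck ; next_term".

  a_3 = 0·-3 + -1·-5 + 3·-5 = -10
  a_4 = 0·-10 + -1·-3 + 3·-5 = -12
  a_5 = 0·-12 + -1·-10 + 3·-3 = 1
  a_6 = 0·1 + -1·-12 + 3·-10 = -18
  a_7 = 0·-18 + -1·1 + 3·-12 = -37
  a_8 = 0·-37 + -1·-18 + 3·1 = 21
  a_9 = 0·21 + -1·-37 + 3·-18 = -17
  a_10 = 0·-17 + -1·21 + 3·-37 = -132
  a_11 = 0·-132 + -1·-17 + 3·21 = 80
  a_12 = 0·80 + -1·-132 + 3·-17 = 81

0,-1,3 ; 81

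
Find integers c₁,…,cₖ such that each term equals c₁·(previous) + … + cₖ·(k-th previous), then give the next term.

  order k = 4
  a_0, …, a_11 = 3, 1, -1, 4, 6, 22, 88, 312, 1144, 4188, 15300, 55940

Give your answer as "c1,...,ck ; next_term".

  a_4 = 3·4 + 2·-1 + 2·1 + -2·3 = 6
  a_5 = 3·6 + 2·4 + 2·-1 + -2·1 = 22
  a_6 = 3·22 + 2·6 + 2·4 + -2·-1 = 88
  a_7 = 3·88 + 2·22 + 2·6 + -2·4 = 312
  a_8 = 3·312 + 2·88 + 2·22 + -2·6 = 1144
  a_9 = 3·1144 + 2·312 + 2·88 + -2·22 = 4188
  a_10 = 3·4188 + 2·1144 + 2·312 + -2·88 = 15300
  a_11 = 3·15300 + 2·4188 + 2·1144 + -2·312 = 55940
  a_12 = 3·55940 + 2·15300 + 2·4188 + -2·1144 = 204508

3,2,2,-2 ; 204508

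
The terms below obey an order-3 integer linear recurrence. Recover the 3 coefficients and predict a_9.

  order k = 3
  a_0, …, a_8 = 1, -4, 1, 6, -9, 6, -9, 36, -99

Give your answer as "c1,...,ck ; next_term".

  a_3 = -3·1 + -3·-4 + -3·1 = 6
  a_4 = -3·6 + -3·1 + -3·-4 = -9
  a_5 = -3·-9 + -3·6 + -3·1 = 6
  a_6 = -3·6 + -3·-9 + -3·6 = -9
  a_7 = -3·-9 + -3·6 + -3·-9 = 36
  a_8 = -3·36 + -3·-9 + -3·6 = -99
  a_9 = -3·-99 + -3·36 + -3·-9 = 216

-3,-3,-3 ; 216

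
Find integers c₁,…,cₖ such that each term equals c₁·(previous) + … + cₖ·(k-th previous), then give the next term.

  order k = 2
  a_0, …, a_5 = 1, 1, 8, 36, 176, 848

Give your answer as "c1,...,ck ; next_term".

  a_2 = 4·1 + 4·1 = 8
  a_3 = 4·8 + 4·1 = 36
  a_4 = 4·36 + 4·8 = 176
  a_5 = 4·176 + 4·36 = 848
  a_6 = 4·848 + 4·176 = 4096

4,4 ; 4096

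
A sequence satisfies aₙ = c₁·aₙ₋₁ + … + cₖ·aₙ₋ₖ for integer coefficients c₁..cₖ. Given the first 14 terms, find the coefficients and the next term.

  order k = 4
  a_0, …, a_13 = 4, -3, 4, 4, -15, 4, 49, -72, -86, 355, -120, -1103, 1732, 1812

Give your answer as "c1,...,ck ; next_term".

-1,-3,1,1 ; -8231

  a_4 = -1·4 + -3·4 + 1·-3 + 1·4 = -15
  a_5 = -1·-15 + -3·4 + 1·4 + 1·-3 = 4
  a_6 = -1·4 + -3·-15 + 1·4 + 1·4 = 49
  a_7 = -1·49 + -3·4 + 1·-15 + 1·4 = -72
  a_8 = -1·-72 + -3·49 + 1·4 + 1·-15 = -86
  a_9 = -1·-86 + -3·-72 + 1·49 + 1·4 = 355
  a_10 = -1·355 + -3·-86 + 1·-72 + 1·49 = -120
  a_11 = -1·-120 + -3·355 + 1·-86 + 1·-72 = -1103
  a_12 = -1·-1103 + -3·-120 + 1·355 + 1·-86 = 1732
  a_13 = -1·1732 + -3·-1103 + 1·-120 + 1·355 = 1812
  a_14 = -1·1812 + -3·1732 + 1·-1103 + 1·-120 = -8231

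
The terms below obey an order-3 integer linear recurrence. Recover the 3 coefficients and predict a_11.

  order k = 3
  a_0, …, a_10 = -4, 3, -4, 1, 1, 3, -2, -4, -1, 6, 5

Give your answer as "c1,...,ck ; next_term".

0,-1,-1 ; -5

  a_3 = 0·-4 + -1·3 + -1·-4 = 1
  a_4 = 0·1 + -1·-4 + -1·3 = 1
  a_5 = 0·1 + -1·1 + -1·-4 = 3
  a_6 = 0·3 + -1·1 + -1·1 = -2
  a_7 = 0·-2 + -1·3 + -1·1 = -4
  a_8 = 0·-4 + -1·-2 + -1·3 = -1
  a_9 = 0·-1 + -1·-4 + -1·-2 = 6
  a_10 = 0·6 + -1·-1 + -1·-4 = 5
  a_11 = 0·5 + -1·6 + -1·-1 = -5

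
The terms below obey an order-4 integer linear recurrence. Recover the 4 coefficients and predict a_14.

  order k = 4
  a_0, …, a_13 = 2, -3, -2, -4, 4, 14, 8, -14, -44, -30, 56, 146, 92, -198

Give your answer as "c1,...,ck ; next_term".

  a_4 = 0·-4 + -1·-2 + -2·-3 + -2·2 = 4
  a_5 = 0·4 + -1·-4 + -2·-2 + -2·-3 = 14
  a_6 = 0·14 + -1·4 + -2·-4 + -2·-2 = 8
  a_7 = 0·8 + -1·14 + -2·4 + -2·-4 = -14
  a_8 = 0·-14 + -1·8 + -2·14 + -2·4 = -44
  a_9 = 0·-44 + -1·-14 + -2·8 + -2·14 = -30
  a_10 = 0·-30 + -1·-44 + -2·-14 + -2·8 = 56
  a_11 = 0·56 + -1·-30 + -2·-44 + -2·-14 = 146
  a_12 = 0·146 + -1·56 + -2·-30 + -2·-44 = 92
  a_13 = 0·92 + -1·146 + -2·56 + -2·-30 = -198
  a_14 = 0·-198 + -1·92 + -2·146 + -2·56 = -496

0,-1,-2,-2 ; -496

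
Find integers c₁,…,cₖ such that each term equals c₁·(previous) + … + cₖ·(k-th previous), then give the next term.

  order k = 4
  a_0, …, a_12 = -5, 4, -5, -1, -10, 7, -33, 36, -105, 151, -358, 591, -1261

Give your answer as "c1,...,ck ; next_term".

  a_4 = -1·-1 + 2·-5 + 1·4 + 1·-5 = -10
  a_5 = -1·-10 + 2·-1 + 1·-5 + 1·4 = 7
  a_6 = -1·7 + 2·-10 + 1·-1 + 1·-5 = -33
  a_7 = -1·-33 + 2·7 + 1·-10 + 1·-1 = 36
  a_8 = -1·36 + 2·-33 + 1·7 + 1·-10 = -105
  a_9 = -1·-105 + 2·36 + 1·-33 + 1·7 = 151
  a_10 = -1·151 + 2·-105 + 1·36 + 1·-33 = -358
  a_11 = -1·-358 + 2·151 + 1·-105 + 1·36 = 591
  a_12 = -1·591 + 2·-358 + 1·151 + 1·-105 = -1261
  a_13 = -1·-1261 + 2·591 + 1·-358 + 1·151 = 2236

-1,2,1,1 ; 2236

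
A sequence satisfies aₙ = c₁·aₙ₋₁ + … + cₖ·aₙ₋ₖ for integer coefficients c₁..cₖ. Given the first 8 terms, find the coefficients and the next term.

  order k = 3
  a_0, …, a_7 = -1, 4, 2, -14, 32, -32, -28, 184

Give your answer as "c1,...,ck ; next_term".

-2,-2,2 ; -376

  a_3 = -2·2 + -2·4 + 2·-1 = -14
  a_4 = -2·-14 + -2·2 + 2·4 = 32
  a_5 = -2·32 + -2·-14 + 2·2 = -32
  a_6 = -2·-32 + -2·32 + 2·-14 = -28
  a_7 = -2·-28 + -2·-32 + 2·32 = 184
  a_8 = -2·184 + -2·-28 + 2·-32 = -376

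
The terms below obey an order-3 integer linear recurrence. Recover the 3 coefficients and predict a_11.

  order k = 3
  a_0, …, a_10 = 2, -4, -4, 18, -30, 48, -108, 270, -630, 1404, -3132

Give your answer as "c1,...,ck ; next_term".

  a_3 = -3·-4 + -3·-4 + -3·2 = 18
  a_4 = -3·18 + -3·-4 + -3·-4 = -30
  a_5 = -3·-30 + -3·18 + -3·-4 = 48
  a_6 = -3·48 + -3·-30 + -3·18 = -108
  a_7 = -3·-108 + -3·48 + -3·-30 = 270
  a_8 = -3·270 + -3·-108 + -3·48 = -630
  a_9 = -3·-630 + -3·270 + -3·-108 = 1404
  a_10 = -3·1404 + -3·-630 + -3·270 = -3132
  a_11 = -3·-3132 + -3·1404 + -3·-630 = 7074

-3,-3,-3 ; 7074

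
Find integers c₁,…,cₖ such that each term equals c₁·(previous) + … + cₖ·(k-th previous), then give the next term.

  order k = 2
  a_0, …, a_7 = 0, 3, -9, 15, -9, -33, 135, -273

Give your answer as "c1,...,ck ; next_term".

-3,-4 ; 279

  a_2 = -3·3 + -4·0 = -9
  a_3 = -3·-9 + -4·3 = 15
  a_4 = -3·15 + -4·-9 = -9
  a_5 = -3·-9 + -4·15 = -33
  a_6 = -3·-33 + -4·-9 = 135
  a_7 = -3·135 + -4·-33 = -273
  a_8 = -3·-273 + -4·135 = 279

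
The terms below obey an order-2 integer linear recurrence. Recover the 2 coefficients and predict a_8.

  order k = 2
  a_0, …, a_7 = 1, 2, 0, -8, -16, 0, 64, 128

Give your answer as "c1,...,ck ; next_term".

  a_2 = 2·2 + -4·1 = 0
  a_3 = 2·0 + -4·2 = -8
  a_4 = 2·-8 + -4·0 = -16
  a_5 = 2·-16 + -4·-8 = 0
  a_6 = 2·0 + -4·-16 = 64
  a_7 = 2·64 + -4·0 = 128
  a_8 = 2·128 + -4·64 = 0

2,-4 ; 0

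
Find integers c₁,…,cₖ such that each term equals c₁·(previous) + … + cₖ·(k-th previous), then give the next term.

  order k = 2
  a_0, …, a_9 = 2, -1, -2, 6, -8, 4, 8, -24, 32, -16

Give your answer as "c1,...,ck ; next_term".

-2,-2 ; -32

  a_2 = -2·-1 + -2·2 = -2
  a_3 = -2·-2 + -2·-1 = 6
  a_4 = -2·6 + -2·-2 = -8
  a_5 = -2·-8 + -2·6 = 4
  a_6 = -2·4 + -2·-8 = 8
  a_7 = -2·8 + -2·4 = -24
  a_8 = -2·-24 + -2·8 = 32
  a_9 = -2·32 + -2·-24 = -16
  a_10 = -2·-16 + -2·32 = -32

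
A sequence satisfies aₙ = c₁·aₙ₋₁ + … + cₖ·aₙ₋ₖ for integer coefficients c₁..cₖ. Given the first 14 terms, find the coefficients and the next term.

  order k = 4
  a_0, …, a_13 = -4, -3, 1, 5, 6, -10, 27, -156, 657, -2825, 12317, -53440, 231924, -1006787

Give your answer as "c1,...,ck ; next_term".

  a_4 = -4·5 + 1·1 + -3·-3 + -4·-4 = 6
  a_5 = -4·6 + 1·5 + -3·1 + -4·-3 = -10
  a_6 = -4·-10 + 1·6 + -3·5 + -4·1 = 27
  a_7 = -4·27 + 1·-10 + -3·6 + -4·5 = -156
  a_8 = -4·-156 + 1·27 + -3·-10 + -4·6 = 657
  a_9 = -4·657 + 1·-156 + -3·27 + -4·-10 = -2825
  a_10 = -4·-2825 + 1·657 + -3·-156 + -4·27 = 12317
  a_11 = -4·12317 + 1·-2825 + -3·657 + -4·-156 = -53440
  a_12 = -4·-53440 + 1·12317 + -3·-2825 + -4·657 = 231924
  a_13 = -4·231924 + 1·-53440 + -3·12317 + -4·-2825 = -1006787
  a_14 = -4·-1006787 + 1·231924 + -3·-53440 + -4·12317 = 4370124

-4,1,-3,-4 ; 4370124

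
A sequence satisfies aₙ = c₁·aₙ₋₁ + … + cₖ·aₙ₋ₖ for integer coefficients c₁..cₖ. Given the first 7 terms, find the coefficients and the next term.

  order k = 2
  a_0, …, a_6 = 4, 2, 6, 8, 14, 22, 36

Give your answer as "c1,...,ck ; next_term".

1,1 ; 58

  a_2 = 1·2 + 1·4 = 6
  a_3 = 1·6 + 1·2 = 8
  a_4 = 1·8 + 1·6 = 14
  a_5 = 1·14 + 1·8 = 22
  a_6 = 1·22 + 1·14 = 36
  a_7 = 1·36 + 1·22 = 58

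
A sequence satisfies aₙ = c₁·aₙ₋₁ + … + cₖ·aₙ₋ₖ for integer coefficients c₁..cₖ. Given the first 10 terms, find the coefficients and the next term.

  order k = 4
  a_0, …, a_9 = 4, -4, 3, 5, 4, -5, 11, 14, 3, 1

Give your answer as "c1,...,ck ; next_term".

  a_4 = 0·5 + 0·3 + 1·-4 + 2·4 = 4
  a_5 = 0·4 + 0·5 + 1·3 + 2·-4 = -5
  a_6 = 0·-5 + 0·4 + 1·5 + 2·3 = 11
  a_7 = 0·11 + 0·-5 + 1·4 + 2·5 = 14
  a_8 = 0·14 + 0·11 + 1·-5 + 2·4 = 3
  a_9 = 0·3 + 0·14 + 1·11 + 2·-5 = 1
  a_10 = 0·1 + 0·3 + 1·14 + 2·11 = 36

0,0,1,2 ; 36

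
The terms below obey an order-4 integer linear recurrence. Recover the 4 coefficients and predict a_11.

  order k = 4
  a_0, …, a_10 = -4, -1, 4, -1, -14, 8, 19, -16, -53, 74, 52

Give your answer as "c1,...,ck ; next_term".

  a_4 = -1·-1 + -1·4 + -1·-1 + 3·-4 = -14
  a_5 = -1·-14 + -1·-1 + -1·4 + 3·-1 = 8
  a_6 = -1·8 + -1·-14 + -1·-1 + 3·4 = 19
  a_7 = -1·19 + -1·8 + -1·-14 + 3·-1 = -16
  a_8 = -1·-16 + -1·19 + -1·8 + 3·-14 = -53
  a_9 = -1·-53 + -1·-16 + -1·19 + 3·8 = 74
  a_10 = -1·74 + -1·-53 + -1·-16 + 3·19 = 52
  a_11 = -1·52 + -1·74 + -1·-53 + 3·-16 = -121

-1,-1,-1,3 ; -121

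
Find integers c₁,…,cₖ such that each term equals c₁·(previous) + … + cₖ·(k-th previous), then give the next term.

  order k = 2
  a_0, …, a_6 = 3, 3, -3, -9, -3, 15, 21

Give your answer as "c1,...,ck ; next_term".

1,-2 ; -9

  a_2 = 1·3 + -2·3 = -3
  a_3 = 1·-3 + -2·3 = -9
  a_4 = 1·-9 + -2·-3 = -3
  a_5 = 1·-3 + -2·-9 = 15
  a_6 = 1·15 + -2·-3 = 21
  a_7 = 1·21 + -2·15 = -9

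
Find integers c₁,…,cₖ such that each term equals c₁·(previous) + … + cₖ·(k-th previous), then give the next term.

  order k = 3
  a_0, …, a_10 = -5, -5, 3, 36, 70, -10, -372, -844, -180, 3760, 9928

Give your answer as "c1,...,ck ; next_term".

  a_3 = 2·3 + -4·-5 + -2·-5 = 36
  a_4 = 2·36 + -4·3 + -2·-5 = 70
  a_5 = 2·70 + -4·36 + -2·3 = -10
  a_6 = 2·-10 + -4·70 + -2·36 = -372
  a_7 = 2·-372 + -4·-10 + -2·70 = -844
  a_8 = 2·-844 + -4·-372 + -2·-10 = -180
  a_9 = 2·-180 + -4·-844 + -2·-372 = 3760
  a_10 = 2·3760 + -4·-180 + -2·-844 = 9928
  a_11 = 2·9928 + -4·3760 + -2·-180 = 5176

2,-4,-2 ; 5176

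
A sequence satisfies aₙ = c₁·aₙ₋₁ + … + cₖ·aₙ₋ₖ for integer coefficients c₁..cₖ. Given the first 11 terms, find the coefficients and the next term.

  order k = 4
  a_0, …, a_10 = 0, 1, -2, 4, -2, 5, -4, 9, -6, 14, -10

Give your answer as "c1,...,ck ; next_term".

0,1,0,1 ; 23

  a_4 = 0·4 + 1·-2 + 0·1 + 1·0 = -2
  a_5 = 0·-2 + 1·4 + 0·-2 + 1·1 = 5
  a_6 = 0·5 + 1·-2 + 0·4 + 1·-2 = -4
  a_7 = 0·-4 + 1·5 + 0·-2 + 1·4 = 9
  a_8 = 0·9 + 1·-4 + 0·5 + 1·-2 = -6
  a_9 = 0·-6 + 1·9 + 0·-4 + 1·5 = 14
  a_10 = 0·14 + 1·-6 + 0·9 + 1·-4 = -10
  a_11 = 0·-10 + 1·14 + 0·-6 + 1·9 = 23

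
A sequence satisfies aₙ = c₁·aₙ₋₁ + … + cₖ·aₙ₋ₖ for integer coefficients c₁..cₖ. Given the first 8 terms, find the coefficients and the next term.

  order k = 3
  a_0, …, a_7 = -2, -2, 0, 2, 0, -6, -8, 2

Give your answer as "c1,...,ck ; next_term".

2,-3,2 ; 16

  a_3 = 2·0 + -3·-2 + 2·-2 = 2
  a_4 = 2·2 + -3·0 + 2·-2 = 0
  a_5 = 2·0 + -3·2 + 2·0 = -6
  a_6 = 2·-6 + -3·0 + 2·2 = -8
  a_7 = 2·-8 + -3·-6 + 2·0 = 2
  a_8 = 2·2 + -3·-8 + 2·-6 = 16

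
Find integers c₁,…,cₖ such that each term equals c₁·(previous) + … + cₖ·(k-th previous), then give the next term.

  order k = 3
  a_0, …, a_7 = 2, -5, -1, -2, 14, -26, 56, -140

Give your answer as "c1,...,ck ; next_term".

-2,0,-2 ; 332

  a_3 = -2·-1 + 0·-5 + -2·2 = -2
  a_4 = -2·-2 + 0·-1 + -2·-5 = 14
  a_5 = -2·14 + 0·-2 + -2·-1 = -26
  a_6 = -2·-26 + 0·14 + -2·-2 = 56
  a_7 = -2·56 + 0·-26 + -2·14 = -140
  a_8 = -2·-140 + 0·56 + -2·-26 = 332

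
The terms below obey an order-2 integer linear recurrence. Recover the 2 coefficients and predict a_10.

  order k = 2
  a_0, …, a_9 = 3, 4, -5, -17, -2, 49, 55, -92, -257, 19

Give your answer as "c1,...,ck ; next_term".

1,-3 ; 790

  a_2 = 1·4 + -3·3 = -5
  a_3 = 1·-5 + -3·4 = -17
  a_4 = 1·-17 + -3·-5 = -2
  a_5 = 1·-2 + -3·-17 = 49
  a_6 = 1·49 + -3·-2 = 55
  a_7 = 1·55 + -3·49 = -92
  a_8 = 1·-92 + -3·55 = -257
  a_9 = 1·-257 + -3·-92 = 19
  a_10 = 1·19 + -3·-257 = 790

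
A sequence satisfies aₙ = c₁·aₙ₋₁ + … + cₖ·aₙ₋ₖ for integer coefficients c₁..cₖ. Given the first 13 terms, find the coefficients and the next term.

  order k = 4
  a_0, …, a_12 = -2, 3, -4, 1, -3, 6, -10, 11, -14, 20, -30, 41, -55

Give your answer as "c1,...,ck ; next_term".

-1,0,0,1 ; 75

  a_4 = -1·1 + 0·-4 + 0·3 + 1·-2 = -3
  a_5 = -1·-3 + 0·1 + 0·-4 + 1·3 = 6
  a_6 = -1·6 + 0·-3 + 0·1 + 1·-4 = -10
  a_7 = -1·-10 + 0·6 + 0·-3 + 1·1 = 11
  a_8 = -1·11 + 0·-10 + 0·6 + 1·-3 = -14
  a_9 = -1·-14 + 0·11 + 0·-10 + 1·6 = 20
  a_10 = -1·20 + 0·-14 + 0·11 + 1·-10 = -30
  a_11 = -1·-30 + 0·20 + 0·-14 + 1·11 = 41
  a_12 = -1·41 + 0·-30 + 0·20 + 1·-14 = -55
  a_13 = -1·-55 + 0·41 + 0·-30 + 1·20 = 75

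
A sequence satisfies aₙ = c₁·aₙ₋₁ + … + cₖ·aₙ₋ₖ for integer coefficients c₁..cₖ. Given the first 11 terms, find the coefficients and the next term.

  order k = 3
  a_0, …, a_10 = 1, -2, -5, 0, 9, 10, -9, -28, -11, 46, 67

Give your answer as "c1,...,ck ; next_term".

0,-1,-2 ; -24

  a_3 = 0·-5 + -1·-2 + -2·1 = 0
  a_4 = 0·0 + -1·-5 + -2·-2 = 9
  a_5 = 0·9 + -1·0 + -2·-5 = 10
  a_6 = 0·10 + -1·9 + -2·0 = -9
  a_7 = 0·-9 + -1·10 + -2·9 = -28
  a_8 = 0·-28 + -1·-9 + -2·10 = -11
  a_9 = 0·-11 + -1·-28 + -2·-9 = 46
  a_10 = 0·46 + -1·-11 + -2·-28 = 67
  a_11 = 0·67 + -1·46 + -2·-11 = -24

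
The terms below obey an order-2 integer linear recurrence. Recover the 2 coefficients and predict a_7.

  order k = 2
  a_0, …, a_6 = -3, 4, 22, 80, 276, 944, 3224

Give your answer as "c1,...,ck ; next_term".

  a_2 = 4·4 + -2·-3 = 22
  a_3 = 4·22 + -2·4 = 80
  a_4 = 4·80 + -2·22 = 276
  a_5 = 4·276 + -2·80 = 944
  a_6 = 4·944 + -2·276 = 3224
  a_7 = 4·3224 + -2·944 = 11008

4,-2 ; 11008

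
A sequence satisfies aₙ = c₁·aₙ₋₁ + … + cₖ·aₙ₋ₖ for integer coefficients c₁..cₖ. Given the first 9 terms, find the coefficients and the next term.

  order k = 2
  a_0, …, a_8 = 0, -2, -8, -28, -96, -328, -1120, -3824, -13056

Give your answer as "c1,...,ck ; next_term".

4,-2 ; -44576

  a_2 = 4·-2 + -2·0 = -8
  a_3 = 4·-8 + -2·-2 = -28
  a_4 = 4·-28 + -2·-8 = -96
  a_5 = 4·-96 + -2·-28 = -328
  a_6 = 4·-328 + -2·-96 = -1120
  a_7 = 4·-1120 + -2·-328 = -3824
  a_8 = 4·-3824 + -2·-1120 = -13056
  a_9 = 4·-13056 + -2·-3824 = -44576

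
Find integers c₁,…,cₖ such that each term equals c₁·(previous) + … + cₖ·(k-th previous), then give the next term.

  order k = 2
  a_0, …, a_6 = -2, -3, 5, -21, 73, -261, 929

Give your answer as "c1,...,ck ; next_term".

  a_2 = -3·-3 + 2·-2 = 5
  a_3 = -3·5 + 2·-3 = -21
  a_4 = -3·-21 + 2·5 = 73
  a_5 = -3·73 + 2·-21 = -261
  a_6 = -3·-261 + 2·73 = 929
  a_7 = -3·929 + 2·-261 = -3309

-3,2 ; -3309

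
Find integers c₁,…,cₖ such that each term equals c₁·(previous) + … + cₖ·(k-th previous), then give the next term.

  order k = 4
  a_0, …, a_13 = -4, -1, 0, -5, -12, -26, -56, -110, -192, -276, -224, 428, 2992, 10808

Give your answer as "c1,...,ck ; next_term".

4,-4,0,-2 ; 31712

  a_4 = 4·-5 + -4·0 + 0·-1 + -2·-4 = -12
  a_5 = 4·-12 + -4·-5 + 0·0 + -2·-1 = -26
  a_6 = 4·-26 + -4·-12 + 0·-5 + -2·0 = -56
  a_7 = 4·-56 + -4·-26 + 0·-12 + -2·-5 = -110
  a_8 = 4·-110 + -4·-56 + 0·-26 + -2·-12 = -192
  a_9 = 4·-192 + -4·-110 + 0·-56 + -2·-26 = -276
  a_10 = 4·-276 + -4·-192 + 0·-110 + -2·-56 = -224
  a_11 = 4·-224 + -4·-276 + 0·-192 + -2·-110 = 428
  a_12 = 4·428 + -4·-224 + 0·-276 + -2·-192 = 2992
  a_13 = 4·2992 + -4·428 + 0·-224 + -2·-276 = 10808
  a_14 = 4·10808 + -4·2992 + 0·428 + -2·-224 = 31712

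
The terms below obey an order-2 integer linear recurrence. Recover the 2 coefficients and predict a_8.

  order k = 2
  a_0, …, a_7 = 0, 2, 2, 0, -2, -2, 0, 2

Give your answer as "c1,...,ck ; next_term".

  a_2 = 1·2 + -1·0 = 2
  a_3 = 1·2 + -1·2 = 0
  a_4 = 1·0 + -1·2 = -2
  a_5 = 1·-2 + -1·0 = -2
  a_6 = 1·-2 + -1·-2 = 0
  a_7 = 1·0 + -1·-2 = 2
  a_8 = 1·2 + -1·0 = 2

1,-1 ; 2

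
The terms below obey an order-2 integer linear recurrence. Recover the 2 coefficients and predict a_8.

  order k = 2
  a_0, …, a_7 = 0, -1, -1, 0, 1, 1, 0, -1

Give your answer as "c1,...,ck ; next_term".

1,-1 ; -1

  a_2 = 1·-1 + -1·0 = -1
  a_3 = 1·-1 + -1·-1 = 0
  a_4 = 1·0 + -1·-1 = 1
  a_5 = 1·1 + -1·0 = 1
  a_6 = 1·1 + -1·1 = 0
  a_7 = 1·0 + -1·1 = -1
  a_8 = 1·-1 + -1·0 = -1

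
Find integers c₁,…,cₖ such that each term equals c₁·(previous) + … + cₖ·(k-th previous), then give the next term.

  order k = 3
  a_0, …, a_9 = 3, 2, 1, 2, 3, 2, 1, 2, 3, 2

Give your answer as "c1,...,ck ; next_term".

  a_3 = 1·1 + -1·2 + 1·3 = 2
  a_4 = 1·2 + -1·1 + 1·2 = 3
  a_5 = 1·3 + -1·2 + 1·1 = 2
  a_6 = 1·2 + -1·3 + 1·2 = 1
  a_7 = 1·1 + -1·2 + 1·3 = 2
  a_8 = 1·2 + -1·1 + 1·2 = 3
  a_9 = 1·3 + -1·2 + 1·1 = 2
  a_10 = 1·2 + -1·3 + 1·2 = 1

1,-1,1 ; 1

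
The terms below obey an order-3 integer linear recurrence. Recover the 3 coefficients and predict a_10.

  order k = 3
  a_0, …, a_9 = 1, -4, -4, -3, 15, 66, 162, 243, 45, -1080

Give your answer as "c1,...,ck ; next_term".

  a_3 = 3·-4 + -3·-4 + -3·1 = -3
  a_4 = 3·-3 + -3·-4 + -3·-4 = 15
  a_5 = 3·15 + -3·-3 + -3·-4 = 66
  a_6 = 3·66 + -3·15 + -3·-3 = 162
  a_7 = 3·162 + -3·66 + -3·15 = 243
  a_8 = 3·243 + -3·162 + -3·66 = 45
  a_9 = 3·45 + -3·243 + -3·162 = -1080
  a_10 = 3·-1080 + -3·45 + -3·243 = -4104

3,-3,-3 ; -4104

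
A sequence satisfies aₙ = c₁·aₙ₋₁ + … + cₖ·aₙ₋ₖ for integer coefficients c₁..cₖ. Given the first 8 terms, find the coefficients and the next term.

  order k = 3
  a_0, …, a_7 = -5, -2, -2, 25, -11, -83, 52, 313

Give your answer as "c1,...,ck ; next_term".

-1,-4,-3 ; -272

  a_3 = -1·-2 + -4·-2 + -3·-5 = 25
  a_4 = -1·25 + -4·-2 + -3·-2 = -11
  a_5 = -1·-11 + -4·25 + -3·-2 = -83
  a_6 = -1·-83 + -4·-11 + -3·25 = 52
  a_7 = -1·52 + -4·-83 + -3·-11 = 313
  a_8 = -1·313 + -4·52 + -3·-83 = -272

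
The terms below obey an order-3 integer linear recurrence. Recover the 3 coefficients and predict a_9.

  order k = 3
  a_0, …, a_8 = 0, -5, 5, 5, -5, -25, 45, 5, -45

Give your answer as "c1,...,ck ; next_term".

-2,-3,-4 ; -105

  a_3 = -2·5 + -3·-5 + -4·0 = 5
  a_4 = -2·5 + -3·5 + -4·-5 = -5
  a_5 = -2·-5 + -3·5 + -4·5 = -25
  a_6 = -2·-25 + -3·-5 + -4·5 = 45
  a_7 = -2·45 + -3·-25 + -4·-5 = 5
  a_8 = -2·5 + -3·45 + -4·-25 = -45
  a_9 = -2·-45 + -3·5 + -4·45 = -105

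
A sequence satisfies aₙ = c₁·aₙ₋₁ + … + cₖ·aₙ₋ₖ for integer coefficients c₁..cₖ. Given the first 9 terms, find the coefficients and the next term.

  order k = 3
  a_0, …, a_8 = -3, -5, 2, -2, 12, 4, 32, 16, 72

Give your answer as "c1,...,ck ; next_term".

1,2,-2 ; 40

  a_3 = 1·2 + 2·-5 + -2·-3 = -2
  a_4 = 1·-2 + 2·2 + -2·-5 = 12
  a_5 = 1·12 + 2·-2 + -2·2 = 4
  a_6 = 1·4 + 2·12 + -2·-2 = 32
  a_7 = 1·32 + 2·4 + -2·12 = 16
  a_8 = 1·16 + 2·32 + -2·4 = 72
  a_9 = 1·72 + 2·16 + -2·32 = 40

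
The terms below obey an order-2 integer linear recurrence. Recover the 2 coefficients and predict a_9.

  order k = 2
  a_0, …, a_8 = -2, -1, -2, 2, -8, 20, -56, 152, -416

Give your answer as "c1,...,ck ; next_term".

-2,2 ; 1136

  a_2 = -2·-1 + 2·-2 = -2
  a_3 = -2·-2 + 2·-1 = 2
  a_4 = -2·2 + 2·-2 = -8
  a_5 = -2·-8 + 2·2 = 20
  a_6 = -2·20 + 2·-8 = -56
  a_7 = -2·-56 + 2·20 = 152
  a_8 = -2·152 + 2·-56 = -416
  a_9 = -2·-416 + 2·152 = 1136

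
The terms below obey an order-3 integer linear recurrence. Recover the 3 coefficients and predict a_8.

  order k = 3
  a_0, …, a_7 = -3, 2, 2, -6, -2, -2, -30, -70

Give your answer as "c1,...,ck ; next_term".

2,1,4 ; -178

  a_3 = 2·2 + 1·2 + 4·-3 = -6
  a_4 = 2·-6 + 1·2 + 4·2 = -2
  a_5 = 2·-2 + 1·-6 + 4·2 = -2
  a_6 = 2·-2 + 1·-2 + 4·-6 = -30
  a_7 = 2·-30 + 1·-2 + 4·-2 = -70
  a_8 = 2·-70 + 1·-30 + 4·-2 = -178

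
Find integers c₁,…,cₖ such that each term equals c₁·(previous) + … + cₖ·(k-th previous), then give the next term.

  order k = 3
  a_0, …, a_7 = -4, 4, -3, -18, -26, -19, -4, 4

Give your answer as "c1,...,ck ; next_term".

2,-2,1 ; -3

  a_3 = 2·-3 + -2·4 + 1·-4 = -18
  a_4 = 2·-18 + -2·-3 + 1·4 = -26
  a_5 = 2·-26 + -2·-18 + 1·-3 = -19
  a_6 = 2·-19 + -2·-26 + 1·-18 = -4
  a_7 = 2·-4 + -2·-19 + 1·-26 = 4
  a_8 = 2·4 + -2·-4 + 1·-19 = -3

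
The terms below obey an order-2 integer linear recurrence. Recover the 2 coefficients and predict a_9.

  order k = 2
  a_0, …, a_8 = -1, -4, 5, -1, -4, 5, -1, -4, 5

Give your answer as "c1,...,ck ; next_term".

  a_2 = -1·-4 + -1·-1 = 5
  a_3 = -1·5 + -1·-4 = -1
  a_4 = -1·-1 + -1·5 = -4
  a_5 = -1·-4 + -1·-1 = 5
  a_6 = -1·5 + -1·-4 = -1
  a_7 = -1·-1 + -1·5 = -4
  a_8 = -1·-4 + -1·-1 = 5
  a_9 = -1·5 + -1·-4 = -1

-1,-1 ; -1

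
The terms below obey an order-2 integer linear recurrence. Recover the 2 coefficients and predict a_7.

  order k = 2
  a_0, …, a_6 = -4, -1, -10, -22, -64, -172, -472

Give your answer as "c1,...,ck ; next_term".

  a_2 = 2·-1 + 2·-4 = -10
  a_3 = 2·-10 + 2·-1 = -22
  a_4 = 2·-22 + 2·-10 = -64
  a_5 = 2·-64 + 2·-22 = -172
  a_6 = 2·-172 + 2·-64 = -472
  a_7 = 2·-472 + 2·-172 = -1288

2,2 ; -1288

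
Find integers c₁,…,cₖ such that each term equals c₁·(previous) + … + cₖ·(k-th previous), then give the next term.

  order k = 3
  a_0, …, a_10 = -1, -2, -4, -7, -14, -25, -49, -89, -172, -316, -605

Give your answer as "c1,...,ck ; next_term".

  a_3 = 0·-4 + 3·-2 + 1·-1 = -7
  a_4 = 0·-7 + 3·-4 + 1·-2 = -14
  a_5 = 0·-14 + 3·-7 + 1·-4 = -25
  a_6 = 0·-25 + 3·-14 + 1·-7 = -49
  a_7 = 0·-49 + 3·-25 + 1·-14 = -89
  a_8 = 0·-89 + 3·-49 + 1·-25 = -172
  a_9 = 0·-172 + 3·-89 + 1·-49 = -316
  a_10 = 0·-316 + 3·-172 + 1·-89 = -605
  a_11 = 0·-605 + 3·-316 + 1·-172 = -1120

0,3,1 ; -1120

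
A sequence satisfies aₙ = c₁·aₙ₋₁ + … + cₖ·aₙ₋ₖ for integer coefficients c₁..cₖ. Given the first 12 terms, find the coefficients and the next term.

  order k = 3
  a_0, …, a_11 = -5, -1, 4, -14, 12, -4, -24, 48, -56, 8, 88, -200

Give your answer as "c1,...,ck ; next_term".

  a_3 = -1·4 + 0·-1 + 2·-5 = -14
  a_4 = -1·-14 + 0·4 + 2·-1 = 12
  a_5 = -1·12 + 0·-14 + 2·4 = -4
  a_6 = -1·-4 + 0·12 + 2·-14 = -24
  a_7 = -1·-24 + 0·-4 + 2·12 = 48
  a_8 = -1·48 + 0·-24 + 2·-4 = -56
  a_9 = -1·-56 + 0·48 + 2·-24 = 8
  a_10 = -1·8 + 0·-56 + 2·48 = 88
  a_11 = -1·88 + 0·8 + 2·-56 = -200
  a_12 = -1·-200 + 0·88 + 2·8 = 216

-1,0,2 ; 216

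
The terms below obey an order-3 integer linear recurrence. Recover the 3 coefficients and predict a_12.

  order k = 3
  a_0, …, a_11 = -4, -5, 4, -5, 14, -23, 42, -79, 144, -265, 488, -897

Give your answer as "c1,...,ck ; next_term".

-1,1,-1 ; 1650

  a_3 = -1·4 + 1·-5 + -1·-4 = -5
  a_4 = -1·-5 + 1·4 + -1·-5 = 14
  a_5 = -1·14 + 1·-5 + -1·4 = -23
  a_6 = -1·-23 + 1·14 + -1·-5 = 42
  a_7 = -1·42 + 1·-23 + -1·14 = -79
  a_8 = -1·-79 + 1·42 + -1·-23 = 144
  a_9 = -1·144 + 1·-79 + -1·42 = -265
  a_10 = -1·-265 + 1·144 + -1·-79 = 488
  a_11 = -1·488 + 1·-265 + -1·144 = -897
  a_12 = -1·-897 + 1·488 + -1·-265 = 1650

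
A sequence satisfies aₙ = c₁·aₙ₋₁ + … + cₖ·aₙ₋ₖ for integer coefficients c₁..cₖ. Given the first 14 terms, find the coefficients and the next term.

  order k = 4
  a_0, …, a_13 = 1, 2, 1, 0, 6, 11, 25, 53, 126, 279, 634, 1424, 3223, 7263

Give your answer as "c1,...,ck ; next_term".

  a_4 = 1·0 + 2·1 + 1·2 + 2·1 = 6
  a_5 = 1·6 + 2·0 + 1·1 + 2·2 = 11
  a_6 = 1·11 + 2·6 + 1·0 + 2·1 = 25
  a_7 = 1·25 + 2·11 + 1·6 + 2·0 = 53
  a_8 = 1·53 + 2·25 + 1·11 + 2·6 = 126
  a_9 = 1·126 + 2·53 + 1·25 + 2·11 = 279
  a_10 = 1·279 + 2·126 + 1·53 + 2·25 = 634
  a_11 = 1·634 + 2·279 + 1·126 + 2·53 = 1424
  a_12 = 1·1424 + 2·634 + 1·279 + 2·126 = 3223
  a_13 = 1·3223 + 2·1424 + 1·634 + 2·279 = 7263
  a_14 = 1·7263 + 2·3223 + 1·1424 + 2·634 = 16401

1,2,1,2 ; 16401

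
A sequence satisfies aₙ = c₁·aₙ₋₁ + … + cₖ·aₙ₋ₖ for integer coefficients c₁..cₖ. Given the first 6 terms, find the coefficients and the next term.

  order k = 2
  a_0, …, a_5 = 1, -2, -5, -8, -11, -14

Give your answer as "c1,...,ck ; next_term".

  a_2 = 2·-2 + -1·1 = -5
  a_3 = 2·-5 + -1·-2 = -8
  a_4 = 2·-8 + -1·-5 = -11
  a_5 = 2·-11 + -1·-8 = -14
  a_6 = 2·-14 + -1·-11 = -17

2,-1 ; -17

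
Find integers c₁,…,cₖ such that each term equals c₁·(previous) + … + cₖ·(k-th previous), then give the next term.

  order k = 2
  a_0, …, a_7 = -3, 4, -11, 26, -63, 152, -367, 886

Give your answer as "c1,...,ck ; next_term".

  a_2 = -2·4 + 1·-3 = -11
  a_3 = -2·-11 + 1·4 = 26
  a_4 = -2·26 + 1·-11 = -63
  a_5 = -2·-63 + 1·26 = 152
  a_6 = -2·152 + 1·-63 = -367
  a_7 = -2·-367 + 1·152 = 886
  a_8 = -2·886 + 1·-367 = -2139

-2,1 ; -2139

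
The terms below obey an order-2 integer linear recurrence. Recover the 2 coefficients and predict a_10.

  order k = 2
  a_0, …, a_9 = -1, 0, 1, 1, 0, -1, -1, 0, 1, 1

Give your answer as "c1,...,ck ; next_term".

1,-1 ; 0

  a_2 = 1·0 + -1·-1 = 1
  a_3 = 1·1 + -1·0 = 1
  a_4 = 1·1 + -1·1 = 0
  a_5 = 1·0 + -1·1 = -1
  a_6 = 1·-1 + -1·0 = -1
  a_7 = 1·-1 + -1·-1 = 0
  a_8 = 1·0 + -1·-1 = 1
  a_9 = 1·1 + -1·0 = 1
  a_10 = 1·1 + -1·1 = 0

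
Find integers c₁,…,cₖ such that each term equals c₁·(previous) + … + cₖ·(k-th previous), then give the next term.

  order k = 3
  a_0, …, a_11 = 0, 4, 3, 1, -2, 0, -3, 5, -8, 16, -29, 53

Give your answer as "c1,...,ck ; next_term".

  a_3 = -1·3 + 1·4 + -1·0 = 1
  a_4 = -1·1 + 1·3 + -1·4 = -2
  a_5 = -1·-2 + 1·1 + -1·3 = 0
  a_6 = -1·0 + 1·-2 + -1·1 = -3
  a_7 = -1·-3 + 1·0 + -1·-2 = 5
  a_8 = -1·5 + 1·-3 + -1·0 = -8
  a_9 = -1·-8 + 1·5 + -1·-3 = 16
  a_10 = -1·16 + 1·-8 + -1·5 = -29
  a_11 = -1·-29 + 1·16 + -1·-8 = 53
  a_12 = -1·53 + 1·-29 + -1·16 = -98

-1,1,-1 ; -98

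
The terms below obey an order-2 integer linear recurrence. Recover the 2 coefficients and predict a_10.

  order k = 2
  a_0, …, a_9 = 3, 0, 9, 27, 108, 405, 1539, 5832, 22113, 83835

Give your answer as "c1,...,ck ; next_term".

  a_2 = 3·0 + 3·3 = 9
  a_3 = 3·9 + 3·0 = 27
  a_4 = 3·27 + 3·9 = 108
  a_5 = 3·108 + 3·27 = 405
  a_6 = 3·405 + 3·108 = 1539
  a_7 = 3·1539 + 3·405 = 5832
  a_8 = 3·5832 + 3·1539 = 22113
  a_9 = 3·22113 + 3·5832 = 83835
  a_10 = 3·83835 + 3·22113 = 317844

3,3 ; 317844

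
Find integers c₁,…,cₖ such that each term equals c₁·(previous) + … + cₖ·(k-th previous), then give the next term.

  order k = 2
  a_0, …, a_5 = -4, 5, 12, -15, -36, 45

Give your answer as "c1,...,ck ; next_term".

0,-3 ; 108

  a_2 = 0·5 + -3·-4 = 12
  a_3 = 0·12 + -3·5 = -15
  a_4 = 0·-15 + -3·12 = -36
  a_5 = 0·-36 + -3·-15 = 45
  a_6 = 0·45 + -3·-36 = 108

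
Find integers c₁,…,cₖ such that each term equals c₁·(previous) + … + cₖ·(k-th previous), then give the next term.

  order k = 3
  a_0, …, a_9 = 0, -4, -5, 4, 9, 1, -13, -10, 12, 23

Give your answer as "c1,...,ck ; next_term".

  a_3 = 0·-5 + -1·-4 + -1·0 = 4
  a_4 = 0·4 + -1·-5 + -1·-4 = 9
  a_5 = 0·9 + -1·4 + -1·-5 = 1
  a_6 = 0·1 + -1·9 + -1·4 = -13
  a_7 = 0·-13 + -1·1 + -1·9 = -10
  a_8 = 0·-10 + -1·-13 + -1·1 = 12
  a_9 = 0·12 + -1·-10 + -1·-13 = 23
  a_10 = 0·23 + -1·12 + -1·-10 = -2

0,-1,-1 ; -2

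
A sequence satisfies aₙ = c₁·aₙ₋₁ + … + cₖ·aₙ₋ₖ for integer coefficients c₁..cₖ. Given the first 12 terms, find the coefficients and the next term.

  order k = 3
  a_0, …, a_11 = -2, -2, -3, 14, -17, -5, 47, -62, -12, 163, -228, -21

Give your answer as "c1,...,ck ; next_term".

-2,-3,-1 ; 563

  a_3 = -2·-3 + -3·-2 + -1·-2 = 14
  a_4 = -2·14 + -3·-3 + -1·-2 = -17
  a_5 = -2·-17 + -3·14 + -1·-3 = -5
  a_6 = -2·-5 + -3·-17 + -1·14 = 47
  a_7 = -2·47 + -3·-5 + -1·-17 = -62
  a_8 = -2·-62 + -3·47 + -1·-5 = -12
  a_9 = -2·-12 + -3·-62 + -1·47 = 163
  a_10 = -2·163 + -3·-12 + -1·-62 = -228
  a_11 = -2·-228 + -3·163 + -1·-12 = -21
  a_12 = -2·-21 + -3·-228 + -1·163 = 563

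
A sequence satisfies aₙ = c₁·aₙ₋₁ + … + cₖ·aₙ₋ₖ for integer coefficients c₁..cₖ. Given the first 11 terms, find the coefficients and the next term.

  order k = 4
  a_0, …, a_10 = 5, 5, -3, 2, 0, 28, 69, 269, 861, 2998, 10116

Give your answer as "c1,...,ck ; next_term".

  a_4 = 3·2 + 2·-3 + -3·5 + 3·5 = 0
  a_5 = 3·0 + 2·2 + -3·-3 + 3·5 = 28
  a_6 = 3·28 + 2·0 + -3·2 + 3·-3 = 69
  a_7 = 3·69 + 2·28 + -3·0 + 3·2 = 269
  a_8 = 3·269 + 2·69 + -3·28 + 3·0 = 861
  a_9 = 3·861 + 2·269 + -3·69 + 3·28 = 2998
  a_10 = 3·2998 + 2·861 + -3·269 + 3·69 = 10116
  a_11 = 3·10116 + 2·2998 + -3·861 + 3·269 = 34568

3,2,-3,3 ; 34568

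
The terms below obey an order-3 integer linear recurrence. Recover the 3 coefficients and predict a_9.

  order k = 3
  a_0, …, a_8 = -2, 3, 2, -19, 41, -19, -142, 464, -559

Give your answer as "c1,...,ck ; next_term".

  a_3 = -2·2 + -3·3 + 3·-2 = -19
  a_4 = -2·-19 + -3·2 + 3·3 = 41
  a_5 = -2·41 + -3·-19 + 3·2 = -19
  a_6 = -2·-19 + -3·41 + 3·-19 = -142
  a_7 = -2·-142 + -3·-19 + 3·41 = 464
  a_8 = -2·464 + -3·-142 + 3·-19 = -559
  a_9 = -2·-559 + -3·464 + 3·-142 = -700

-2,-3,3 ; -700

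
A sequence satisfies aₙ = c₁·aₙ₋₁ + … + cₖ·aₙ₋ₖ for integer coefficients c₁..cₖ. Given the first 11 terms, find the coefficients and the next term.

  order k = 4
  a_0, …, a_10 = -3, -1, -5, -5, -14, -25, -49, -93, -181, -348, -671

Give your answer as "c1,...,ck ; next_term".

1,1,1,1 ; -1293

  a_4 = 1·-5 + 1·-5 + 1·-1 + 1·-3 = -14
  a_5 = 1·-14 + 1·-5 + 1·-5 + 1·-1 = -25
  a_6 = 1·-25 + 1·-14 + 1·-5 + 1·-5 = -49
  a_7 = 1·-49 + 1·-25 + 1·-14 + 1·-5 = -93
  a_8 = 1·-93 + 1·-49 + 1·-25 + 1·-14 = -181
  a_9 = 1·-181 + 1·-93 + 1·-49 + 1·-25 = -348
  a_10 = 1·-348 + 1·-181 + 1·-93 + 1·-49 = -671
  a_11 = 1·-671 + 1·-348 + 1·-181 + 1·-93 = -1293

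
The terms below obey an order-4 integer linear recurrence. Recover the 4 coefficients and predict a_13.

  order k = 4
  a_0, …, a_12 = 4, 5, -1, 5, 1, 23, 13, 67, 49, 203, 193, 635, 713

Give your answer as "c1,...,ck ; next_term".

1,2,-2,2 ; 2003

  a_4 = 1·5 + 2·-1 + -2·5 + 2·4 = 1
  a_5 = 1·1 + 2·5 + -2·-1 + 2·5 = 23
  a_6 = 1·23 + 2·1 + -2·5 + 2·-1 = 13
  a_7 = 1·13 + 2·23 + -2·1 + 2·5 = 67
  a_8 = 1·67 + 2·13 + -2·23 + 2·1 = 49
  a_9 = 1·49 + 2·67 + -2·13 + 2·23 = 203
  a_10 = 1·203 + 2·49 + -2·67 + 2·13 = 193
  a_11 = 1·193 + 2·203 + -2·49 + 2·67 = 635
  a_12 = 1·635 + 2·193 + -2·203 + 2·49 = 713
  a_13 = 1·713 + 2·635 + -2·193 + 2·203 = 2003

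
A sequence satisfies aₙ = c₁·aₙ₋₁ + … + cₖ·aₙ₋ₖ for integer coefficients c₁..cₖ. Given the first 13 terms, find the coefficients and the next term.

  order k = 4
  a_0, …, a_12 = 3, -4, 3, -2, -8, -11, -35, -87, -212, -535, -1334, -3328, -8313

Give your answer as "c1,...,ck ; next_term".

  a_4 = 2·-2 + 1·3 + 1·-4 + -1·3 = -8
  a_5 = 2·-8 + 1·-2 + 1·3 + -1·-4 = -11
  a_6 = 2·-11 + 1·-8 + 1·-2 + -1·3 = -35
  a_7 = 2·-35 + 1·-11 + 1·-8 + -1·-2 = -87
  a_8 = 2·-87 + 1·-35 + 1·-11 + -1·-8 = -212
  a_9 = 2·-212 + 1·-87 + 1·-35 + -1·-11 = -535
  a_10 = 2·-535 + 1·-212 + 1·-87 + -1·-35 = -1334
  a_11 = 2·-1334 + 1·-535 + 1·-212 + -1·-87 = -3328
  a_12 = 2·-3328 + 1·-1334 + 1·-535 + -1·-212 = -8313
  a_13 = 2·-8313 + 1·-3328 + 1·-1334 + -1·-535 = -20753

2,1,1,-1 ; -20753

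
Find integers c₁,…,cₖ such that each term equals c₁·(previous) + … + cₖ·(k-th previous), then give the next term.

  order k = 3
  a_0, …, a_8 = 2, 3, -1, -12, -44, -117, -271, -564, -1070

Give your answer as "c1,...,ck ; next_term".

  a_3 = 3·-1 + -1·3 + -3·2 = -12
  a_4 = 3·-12 + -1·-1 + -3·3 = -44
  a_5 = 3·-44 + -1·-12 + -3·-1 = -117
  a_6 = 3·-117 + -1·-44 + -3·-12 = -271
  a_7 = 3·-271 + -1·-117 + -3·-44 = -564
  a_8 = 3·-564 + -1·-271 + -3·-117 = -1070
  a_9 = 3·-1070 + -1·-564 + -3·-271 = -1833

3,-1,-3 ; -1833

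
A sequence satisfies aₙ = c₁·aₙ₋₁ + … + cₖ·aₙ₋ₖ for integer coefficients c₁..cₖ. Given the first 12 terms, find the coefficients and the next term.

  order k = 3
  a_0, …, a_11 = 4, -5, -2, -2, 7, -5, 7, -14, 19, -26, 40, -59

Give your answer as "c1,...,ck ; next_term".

  a_3 = -1·-2 + 0·-5 + -1·4 = -2
  a_4 = -1·-2 + 0·-2 + -1·-5 = 7
  a_5 = -1·7 + 0·-2 + -1·-2 = -5
  a_6 = -1·-5 + 0·7 + -1·-2 = 7
  a_7 = -1·7 + 0·-5 + -1·7 = -14
  a_8 = -1·-14 + 0·7 + -1·-5 = 19
  a_9 = -1·19 + 0·-14 + -1·7 = -26
  a_10 = -1·-26 + 0·19 + -1·-14 = 40
  a_11 = -1·40 + 0·-26 + -1·19 = -59
  a_12 = -1·-59 + 0·40 + -1·-26 = 85

-1,0,-1 ; 85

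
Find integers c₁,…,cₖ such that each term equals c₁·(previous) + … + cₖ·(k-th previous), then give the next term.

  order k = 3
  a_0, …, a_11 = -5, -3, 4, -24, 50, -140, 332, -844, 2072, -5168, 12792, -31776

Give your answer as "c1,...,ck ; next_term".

  a_3 = -2·4 + 2·-3 + 2·-5 = -24
  a_4 = -2·-24 + 2·4 + 2·-3 = 50
  a_5 = -2·50 + 2·-24 + 2·4 = -140
  a_6 = -2·-140 + 2·50 + 2·-24 = 332
  a_7 = -2·332 + 2·-140 + 2·50 = -844
  a_8 = -2·-844 + 2·332 + 2·-140 = 2072
  a_9 = -2·2072 + 2·-844 + 2·332 = -5168
  a_10 = -2·-5168 + 2·2072 + 2·-844 = 12792
  a_11 = -2·12792 + 2·-5168 + 2·2072 = -31776
  a_12 = -2·-31776 + 2·12792 + 2·-5168 = 78800

-2,2,2 ; 78800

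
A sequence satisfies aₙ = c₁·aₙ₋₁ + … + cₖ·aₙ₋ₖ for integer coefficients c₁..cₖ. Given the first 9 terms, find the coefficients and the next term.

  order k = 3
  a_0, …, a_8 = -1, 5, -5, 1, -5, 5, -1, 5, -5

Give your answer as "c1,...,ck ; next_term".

  a_3 = 0·-5 + 0·5 + -1·-1 = 1
  a_4 = 0·1 + 0·-5 + -1·5 = -5
  a_5 = 0·-5 + 0·1 + -1·-5 = 5
  a_6 = 0·5 + 0·-5 + -1·1 = -1
  a_7 = 0·-1 + 0·5 + -1·-5 = 5
  a_8 = 0·5 + 0·-1 + -1·5 = -5
  a_9 = 0·-5 + 0·5 + -1·-1 = 1

0,0,-1 ; 1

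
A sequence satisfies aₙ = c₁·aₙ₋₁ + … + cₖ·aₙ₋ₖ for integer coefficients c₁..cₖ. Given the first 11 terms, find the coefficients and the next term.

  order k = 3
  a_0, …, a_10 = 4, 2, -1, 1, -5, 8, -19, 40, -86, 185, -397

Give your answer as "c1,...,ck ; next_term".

  a_3 = -1·-1 + 2·2 + -1·4 = 1
  a_4 = -1·1 + 2·-1 + -1·2 = -5
  a_5 = -1·-5 + 2·1 + -1·-1 = 8
  a_6 = -1·8 + 2·-5 + -1·1 = -19
  a_7 = -1·-19 + 2·8 + -1·-5 = 40
  a_8 = -1·40 + 2·-19 + -1·8 = -86
  a_9 = -1·-86 + 2·40 + -1·-19 = 185
  a_10 = -1·185 + 2·-86 + -1·40 = -397
  a_11 = -1·-397 + 2·185 + -1·-86 = 853

-1,2,-1 ; 853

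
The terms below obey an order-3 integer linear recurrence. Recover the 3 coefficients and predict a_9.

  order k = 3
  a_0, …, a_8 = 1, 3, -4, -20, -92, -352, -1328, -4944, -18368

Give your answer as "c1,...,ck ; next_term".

4,0,-4 ; -68160

  a_3 = 4·-4 + 0·3 + -4·1 = -20
  a_4 = 4·-20 + 0·-4 + -4·3 = -92
  a_5 = 4·-92 + 0·-20 + -4·-4 = -352
  a_6 = 4·-352 + 0·-92 + -4·-20 = -1328
  a_7 = 4·-1328 + 0·-352 + -4·-92 = -4944
  a_8 = 4·-4944 + 0·-1328 + -4·-352 = -18368
  a_9 = 4·-18368 + 0·-4944 + -4·-1328 = -68160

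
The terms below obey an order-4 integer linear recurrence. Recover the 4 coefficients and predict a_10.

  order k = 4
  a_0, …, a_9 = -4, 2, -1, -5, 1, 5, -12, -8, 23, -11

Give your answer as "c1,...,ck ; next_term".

  a_4 = 0·-5 + -1·-1 + 2·2 + 1·-4 = 1
  a_5 = 0·1 + -1·-5 + 2·-1 + 1·2 = 5
  a_6 = 0·5 + -1·1 + 2·-5 + 1·-1 = -12
  a_7 = 0·-12 + -1·5 + 2·1 + 1·-5 = -8
  a_8 = 0·-8 + -1·-12 + 2·5 + 1·1 = 23
  a_9 = 0·23 + -1·-8 + 2·-12 + 1·5 = -11
  a_10 = 0·-11 + -1·23 + 2·-8 + 1·-12 = -51

0,-1,2,1 ; -51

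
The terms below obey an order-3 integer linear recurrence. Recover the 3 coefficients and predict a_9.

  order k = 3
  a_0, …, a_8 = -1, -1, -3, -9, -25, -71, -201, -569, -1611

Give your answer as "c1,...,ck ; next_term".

2,2,1 ; -4561

  a_3 = 2·-3 + 2·-1 + 1·-1 = -9
  a_4 = 2·-9 + 2·-3 + 1·-1 = -25
  a_5 = 2·-25 + 2·-9 + 1·-3 = -71
  a_6 = 2·-71 + 2·-25 + 1·-9 = -201
  a_7 = 2·-201 + 2·-71 + 1·-25 = -569
  a_8 = 2·-569 + 2·-201 + 1·-71 = -1611
  a_9 = 2·-1611 + 2·-569 + 1·-201 = -4561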